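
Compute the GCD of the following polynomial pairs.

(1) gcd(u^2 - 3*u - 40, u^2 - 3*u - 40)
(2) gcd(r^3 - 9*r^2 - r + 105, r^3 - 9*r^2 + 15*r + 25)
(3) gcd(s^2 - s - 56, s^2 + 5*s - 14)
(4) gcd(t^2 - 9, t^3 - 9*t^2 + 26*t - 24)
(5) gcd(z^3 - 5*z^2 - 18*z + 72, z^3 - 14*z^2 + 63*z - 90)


(1) = u^2 - 3*u - 40
(2) = gcd((r - 7)*(r - 5)*(r + 3), (r - 5)^2*(r + 1)) = r - 5
(3) = s + 7
(4) = t - 3
(5) = z^2 - 9*z + 18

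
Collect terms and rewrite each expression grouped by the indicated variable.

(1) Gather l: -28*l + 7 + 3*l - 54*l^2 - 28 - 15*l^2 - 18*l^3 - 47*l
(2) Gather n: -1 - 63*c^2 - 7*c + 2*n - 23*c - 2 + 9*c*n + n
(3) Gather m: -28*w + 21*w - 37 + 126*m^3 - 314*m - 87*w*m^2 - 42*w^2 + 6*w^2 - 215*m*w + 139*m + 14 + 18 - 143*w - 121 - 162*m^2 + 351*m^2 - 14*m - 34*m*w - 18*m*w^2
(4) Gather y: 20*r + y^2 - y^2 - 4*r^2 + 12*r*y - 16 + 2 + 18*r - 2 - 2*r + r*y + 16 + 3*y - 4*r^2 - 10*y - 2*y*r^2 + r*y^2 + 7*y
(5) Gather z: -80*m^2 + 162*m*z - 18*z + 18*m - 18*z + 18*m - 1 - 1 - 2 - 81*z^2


(1) = -18*l^3 - 69*l^2 - 72*l - 21
(2) = -63*c^2 - 30*c + n*(9*c + 3) - 3
(3) = 126*m^3 + m^2*(189 - 87*w) + m*(-18*w^2 - 249*w - 189) - 36*w^2 - 150*w - 126
(4) = -8*r^2 + r*y^2 + 36*r + y*(-2*r^2 + 13*r)
(5) = -80*m^2 + 36*m - 81*z^2 + z*(162*m - 36) - 4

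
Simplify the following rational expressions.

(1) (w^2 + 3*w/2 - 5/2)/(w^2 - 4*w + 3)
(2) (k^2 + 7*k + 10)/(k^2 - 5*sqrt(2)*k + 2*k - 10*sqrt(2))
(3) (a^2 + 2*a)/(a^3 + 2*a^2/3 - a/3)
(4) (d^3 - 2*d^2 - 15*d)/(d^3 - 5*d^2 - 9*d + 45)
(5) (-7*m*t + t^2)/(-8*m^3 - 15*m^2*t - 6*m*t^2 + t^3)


(1) = (2*w + 5)/(2*w - 6)
(2) = (k + 5)/(k - 5*sqrt(2))
(3) = (3*a + 6)/(3*a^2 + 2*a - 1)
(4) = d/(d - 3)
(5) = (-7*m*t + t^2)/(-8*m^3 - 15*m^2*t - 6*m*t^2 + t^3)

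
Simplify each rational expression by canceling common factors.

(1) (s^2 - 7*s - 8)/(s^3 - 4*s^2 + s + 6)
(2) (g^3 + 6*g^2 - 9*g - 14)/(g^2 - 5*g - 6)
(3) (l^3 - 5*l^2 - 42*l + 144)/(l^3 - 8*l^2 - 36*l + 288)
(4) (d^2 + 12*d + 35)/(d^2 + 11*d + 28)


(1) = (s - 8)/(s^2 - 5*s + 6)
(2) = (g^2 + 5*g - 14)/(g - 6)
(3) = (l - 3)/(l - 6)
(4) = (d + 5)/(d + 4)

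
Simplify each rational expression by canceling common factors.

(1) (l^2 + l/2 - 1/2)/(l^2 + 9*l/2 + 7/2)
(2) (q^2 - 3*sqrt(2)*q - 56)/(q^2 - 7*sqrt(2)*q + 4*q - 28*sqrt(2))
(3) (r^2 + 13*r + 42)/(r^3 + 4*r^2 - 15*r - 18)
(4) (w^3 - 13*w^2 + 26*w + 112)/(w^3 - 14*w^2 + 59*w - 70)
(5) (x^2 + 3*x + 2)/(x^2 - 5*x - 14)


(1) = (2*l - 1)/(2*l + 7)
(2) = (q + 4*sqrt(2))/(q + 4)
(3) = (r + 7)/(r^2 - 2*r - 3)
(4) = (w^2 - 6*w - 16)/(w^2 - 7*w + 10)
(5) = (x + 1)/(x - 7)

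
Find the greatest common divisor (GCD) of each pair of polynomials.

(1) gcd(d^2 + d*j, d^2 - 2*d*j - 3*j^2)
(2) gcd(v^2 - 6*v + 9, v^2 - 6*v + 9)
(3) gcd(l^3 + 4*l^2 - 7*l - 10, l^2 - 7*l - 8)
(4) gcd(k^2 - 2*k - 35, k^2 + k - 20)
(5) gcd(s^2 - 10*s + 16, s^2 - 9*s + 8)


(1) = d + j
(2) = v^2 - 6*v + 9
(3) = l + 1
(4) = gcd((k - 7)*(k + 5), (k - 4)*(k + 5)) = k + 5
(5) = s - 8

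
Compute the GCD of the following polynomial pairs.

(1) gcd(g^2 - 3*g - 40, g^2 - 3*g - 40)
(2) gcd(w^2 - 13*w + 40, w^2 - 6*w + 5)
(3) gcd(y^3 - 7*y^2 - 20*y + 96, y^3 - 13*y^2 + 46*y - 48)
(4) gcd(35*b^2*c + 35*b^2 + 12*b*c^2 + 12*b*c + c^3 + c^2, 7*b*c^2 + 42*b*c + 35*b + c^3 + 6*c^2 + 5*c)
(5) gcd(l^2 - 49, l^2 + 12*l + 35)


(1) = g^2 - 3*g - 40
(2) = gcd((w - 8)*(w - 5), (w - 5)*(w - 1)) = w - 5
(3) = gcd((y - 8)*(y - 3)*(y + 4), (y - 8)*(y - 3)*(y - 2)) = y^2 - 11*y + 24
(4) = 7*b*c + 7*b + c^2 + c
(5) = gcd((l - 7)*(l + 7), (l + 5)*(l + 7)) = l + 7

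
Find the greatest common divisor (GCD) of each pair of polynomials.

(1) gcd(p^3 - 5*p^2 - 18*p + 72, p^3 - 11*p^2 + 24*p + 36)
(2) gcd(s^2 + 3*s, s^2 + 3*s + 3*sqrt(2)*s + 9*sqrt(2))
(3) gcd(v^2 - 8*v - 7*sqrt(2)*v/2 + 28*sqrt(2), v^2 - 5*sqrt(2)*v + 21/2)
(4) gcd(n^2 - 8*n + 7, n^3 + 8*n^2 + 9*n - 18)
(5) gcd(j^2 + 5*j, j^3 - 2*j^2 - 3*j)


(1) = gcd((p - 6)*(p - 3)*(p + 4), (p - 6)^2*(p + 1)) = p - 6
(2) = gcd(s*(s + 3), (s + 3)*(s + 3*sqrt(2))) = s + 3
(3) = gcd((v - 8)*(v - 7*sqrt(2)/2), (v - 7*sqrt(2)/2)*(v - 3*sqrt(2)/2)) = v - 7*sqrt(2)/2
(4) = n - 1
(5) = j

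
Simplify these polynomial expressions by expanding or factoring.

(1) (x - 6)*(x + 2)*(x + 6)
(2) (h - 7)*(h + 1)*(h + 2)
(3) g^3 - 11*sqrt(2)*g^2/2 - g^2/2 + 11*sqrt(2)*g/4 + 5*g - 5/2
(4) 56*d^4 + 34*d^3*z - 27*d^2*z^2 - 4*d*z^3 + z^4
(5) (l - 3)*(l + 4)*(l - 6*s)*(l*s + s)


(1) = x^3 + 2*x^2 - 36*x - 72
(2) = h^3 - 4*h^2 - 19*h - 14
(3) = (g - 1/2)*(g - 5*sqrt(2))*(g - sqrt(2)/2)
(4) = (-7*d + z)*(-2*d + z)*(d + z)*(4*d + z)
(5) = l^4*s - 6*l^3*s^2 + 2*l^3*s - 12*l^2*s^2 - 11*l^2*s + 66*l*s^2 - 12*l*s + 72*s^2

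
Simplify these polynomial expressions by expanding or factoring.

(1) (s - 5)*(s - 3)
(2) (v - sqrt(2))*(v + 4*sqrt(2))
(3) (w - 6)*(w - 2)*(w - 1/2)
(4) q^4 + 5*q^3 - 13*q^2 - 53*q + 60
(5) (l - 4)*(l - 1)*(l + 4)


(1) = s^2 - 8*s + 15
(2) = v^2 + 3*sqrt(2)*v - 8
(3) = w^3 - 17*w^2/2 + 16*w - 6
(4) = (q - 3)*(q - 1)*(q + 4)*(q + 5)
(5) = l^3 - l^2 - 16*l + 16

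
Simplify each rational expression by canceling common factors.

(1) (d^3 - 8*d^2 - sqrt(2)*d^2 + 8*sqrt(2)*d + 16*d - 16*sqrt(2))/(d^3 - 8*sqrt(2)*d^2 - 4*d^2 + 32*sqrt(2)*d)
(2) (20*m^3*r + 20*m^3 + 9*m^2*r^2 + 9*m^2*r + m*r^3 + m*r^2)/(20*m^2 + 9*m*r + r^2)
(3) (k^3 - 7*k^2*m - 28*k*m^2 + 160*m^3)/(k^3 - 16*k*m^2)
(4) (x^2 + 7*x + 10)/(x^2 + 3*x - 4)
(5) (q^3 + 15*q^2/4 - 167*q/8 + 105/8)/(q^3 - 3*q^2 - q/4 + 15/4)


(1) = (d^2 + d*(-4 - sqrt(2)) + 4*sqrt(2))/(d^2 - 8*sqrt(2)*d)
(2) = m*r + m
(3) = (k^2 - 3*k*m - 40*m^2)/(k^2 + 4*k*m)
(4) = (x^2 + 7*x + 10)/(x^2 + 3*x - 4)
(5) = (4*q^2 + 25*q - 21)/(4*q^2 - 2*q - 6)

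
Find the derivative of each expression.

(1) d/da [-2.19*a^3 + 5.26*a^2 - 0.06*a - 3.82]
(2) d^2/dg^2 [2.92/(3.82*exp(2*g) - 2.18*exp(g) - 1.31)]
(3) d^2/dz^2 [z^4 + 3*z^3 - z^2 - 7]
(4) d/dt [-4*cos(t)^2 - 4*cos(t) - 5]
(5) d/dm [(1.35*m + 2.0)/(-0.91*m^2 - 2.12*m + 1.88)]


(1) = -6.57*a^2 + 10.52*a - 0.06
(2) = ((6.3656 - 44.6176*exp(g))*(-3.82*exp(2*g) + 2.18*exp(g) + 1.31) - 2.92*(7.64*exp(g) - 2.18)*(15.28*exp(g) - 4.36)*exp(g))*exp(g)/(-3.82*exp(2*g) + 2.18*exp(g) + 1.31)^3
(3) = 12*z^2 + 18*z - 2
(4) = 4*sin(t) + 4*sin(2*t)
(5) = (1.2285*m^2 + 3.64*m + 6.778)/(0.8281*m^4 + 3.8584*m^3 + 1.0728*m^2 - 7.9712*m + 3.5344)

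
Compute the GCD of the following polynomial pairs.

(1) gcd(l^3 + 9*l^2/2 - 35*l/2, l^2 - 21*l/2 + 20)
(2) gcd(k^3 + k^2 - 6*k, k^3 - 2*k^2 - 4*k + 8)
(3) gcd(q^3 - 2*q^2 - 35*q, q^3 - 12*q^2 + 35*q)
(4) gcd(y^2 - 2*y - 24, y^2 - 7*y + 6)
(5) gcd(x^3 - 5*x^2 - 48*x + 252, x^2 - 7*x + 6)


(1) = gcd(l*(l - 5/2)*(l + 7), (l - 8)*(l - 5/2)) = l - 5/2
(2) = k - 2
(3) = gcd(q*(q - 7)*(q + 5), q*(q - 7)*(q - 5)) = q^2 - 7*q
(4) = gcd((y - 6)*(y + 4), (y - 6)*(y - 1)) = y - 6
(5) = x - 6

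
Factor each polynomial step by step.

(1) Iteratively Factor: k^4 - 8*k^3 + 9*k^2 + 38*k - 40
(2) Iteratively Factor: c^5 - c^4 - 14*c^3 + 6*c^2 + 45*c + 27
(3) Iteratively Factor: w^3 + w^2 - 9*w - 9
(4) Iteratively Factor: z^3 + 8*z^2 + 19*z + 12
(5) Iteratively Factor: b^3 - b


(1) = (k + 2)*(k^3 - 10*k^2 + 29*k - 20) = (k - 5)*(k + 2)*(k^2 - 5*k + 4) = (k - 5)*(k - 4)*(k + 2)*(k - 1)
(2) = (c - 3)*(c^4 + 2*c^3 - 8*c^2 - 18*c - 9) = (c - 3)*(c + 1)*(c^3 + c^2 - 9*c - 9) = (c - 3)*(c + 1)*(c + 3)*(c^2 - 2*c - 3) = (c - 3)^2*(c + 1)*(c + 3)*(c + 1)
(3) = (w + 1)*(w^2 - 9) = (w + 1)*(w + 3)*(w - 3)
(4) = (z + 4)*(z^2 + 4*z + 3) = (z + 3)*(z + 4)*(z + 1)
(5) = (b + 1)*(b^2 - b) = (b - 1)*(b + 1)*(b)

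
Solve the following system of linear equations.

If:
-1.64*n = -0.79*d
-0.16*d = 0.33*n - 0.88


Then:
d = 2.76
n = 1.33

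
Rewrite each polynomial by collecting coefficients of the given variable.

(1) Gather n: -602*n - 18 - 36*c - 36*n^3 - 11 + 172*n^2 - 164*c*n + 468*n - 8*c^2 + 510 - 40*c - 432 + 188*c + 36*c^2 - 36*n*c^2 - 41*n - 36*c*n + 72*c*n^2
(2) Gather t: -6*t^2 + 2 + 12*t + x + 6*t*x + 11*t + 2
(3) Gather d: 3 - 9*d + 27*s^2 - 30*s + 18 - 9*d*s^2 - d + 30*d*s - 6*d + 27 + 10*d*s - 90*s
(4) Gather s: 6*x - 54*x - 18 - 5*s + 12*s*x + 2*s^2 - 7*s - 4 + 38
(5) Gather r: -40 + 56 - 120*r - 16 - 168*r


(1) = 28*c^2 + 112*c - 36*n^3 + n^2*(72*c + 172) + n*(-36*c^2 - 200*c - 175) + 49
(2) = -6*t^2 + t*(6*x + 23) + x + 4
(3) = d*(-9*s^2 + 40*s - 16) + 27*s^2 - 120*s + 48
(4) = 2*s^2 + s*(12*x - 12) - 48*x + 16
(5) = -288*r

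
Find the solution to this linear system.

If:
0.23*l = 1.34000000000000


Then:
l = 5.83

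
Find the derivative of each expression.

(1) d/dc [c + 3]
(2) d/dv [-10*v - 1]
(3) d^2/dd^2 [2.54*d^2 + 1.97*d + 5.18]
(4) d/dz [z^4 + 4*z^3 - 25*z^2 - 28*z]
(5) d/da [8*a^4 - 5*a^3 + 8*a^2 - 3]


(1) = 1
(2) = -10
(3) = 5.08000000000000
(4) = 4*z^3 + 12*z^2 - 50*z - 28
(5) = a*(32*a^2 - 15*a + 16)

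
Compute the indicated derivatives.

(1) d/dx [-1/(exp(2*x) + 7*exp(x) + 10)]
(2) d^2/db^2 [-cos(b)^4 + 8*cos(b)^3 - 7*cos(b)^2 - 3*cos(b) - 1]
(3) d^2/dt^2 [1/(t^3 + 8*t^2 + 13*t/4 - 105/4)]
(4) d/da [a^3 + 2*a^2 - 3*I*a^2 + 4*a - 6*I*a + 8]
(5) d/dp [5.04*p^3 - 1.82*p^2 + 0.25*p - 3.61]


(1) = (2*exp(x) + 7)*exp(x)/(exp(2*x) + 7*exp(x) + 10)^2
(2) = -3*cos(b) + 4*cos(2*b)^2 + 16*cos(2*b) - 18*cos(3*b) - 2
(3) = 8*(-4*(3*t + 8)*(4*t^3 + 32*t^2 + 13*t - 105) + (12*t^2 + 64*t + 13)^2)/(4*t^3 + 32*t^2 + 13*t - 105)^3
(4) = 3*a^2 + a*(4 - 6*I) + 4 - 6*I
(5) = 15.12*p^2 - 3.64*p + 0.25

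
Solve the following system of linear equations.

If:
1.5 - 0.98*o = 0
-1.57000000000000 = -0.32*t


Then:
o = 1.53
t = 4.91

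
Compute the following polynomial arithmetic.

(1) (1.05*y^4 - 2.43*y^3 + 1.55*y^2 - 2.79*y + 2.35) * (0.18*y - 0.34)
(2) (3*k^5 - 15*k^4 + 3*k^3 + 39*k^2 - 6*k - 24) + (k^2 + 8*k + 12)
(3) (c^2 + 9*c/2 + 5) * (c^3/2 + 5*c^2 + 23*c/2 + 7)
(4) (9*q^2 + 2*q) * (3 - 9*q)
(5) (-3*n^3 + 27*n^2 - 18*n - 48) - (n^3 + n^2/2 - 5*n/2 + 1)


(1) = 0.189*y^5 - 0.7944*y^4 + 1.1052*y^3 - 1.0292*y^2 + 1.3716*y - 0.799
(2) = 3*k^5 - 15*k^4 + 3*k^3 + 40*k^2 + 2*k - 12
(3) = c^5/2 + 29*c^4/4 + 73*c^3/2 + 335*c^2/4 + 89*c + 35
(4) = -81*q^3 + 9*q^2 + 6*q
(5) = -4*n^3 + 53*n^2/2 - 31*n/2 - 49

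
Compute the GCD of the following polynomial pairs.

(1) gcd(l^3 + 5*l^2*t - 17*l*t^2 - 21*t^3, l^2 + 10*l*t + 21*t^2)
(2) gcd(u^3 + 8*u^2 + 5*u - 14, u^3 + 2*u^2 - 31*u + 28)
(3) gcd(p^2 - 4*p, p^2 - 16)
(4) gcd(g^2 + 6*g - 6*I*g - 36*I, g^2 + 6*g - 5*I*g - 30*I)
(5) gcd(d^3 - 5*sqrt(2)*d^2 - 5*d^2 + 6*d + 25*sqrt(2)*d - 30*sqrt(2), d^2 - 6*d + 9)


(1) = gcd((l - 3*t)*(l + t)*(l + 7*t), (l + 3*t)*(l + 7*t)) = l + 7*t
(2) = gcd((u - 1)*(u + 2)*(u + 7), (u - 4)*(u - 1)*(u + 7)) = u^2 + 6*u - 7
(3) = p - 4
(4) = gcd((g + 6)*(g - 6*I), (g + 6)*(g - 5*I)) = g + 6
(5) = d - 3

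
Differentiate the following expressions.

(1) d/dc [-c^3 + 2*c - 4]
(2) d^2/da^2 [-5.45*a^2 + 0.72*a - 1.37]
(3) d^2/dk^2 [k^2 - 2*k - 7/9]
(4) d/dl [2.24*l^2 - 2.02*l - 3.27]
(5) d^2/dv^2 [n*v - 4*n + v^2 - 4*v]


(1) = 2 - 3*c^2
(2) = -10.9000000000000
(3) = 2
(4) = 4.48*l - 2.02
(5) = 2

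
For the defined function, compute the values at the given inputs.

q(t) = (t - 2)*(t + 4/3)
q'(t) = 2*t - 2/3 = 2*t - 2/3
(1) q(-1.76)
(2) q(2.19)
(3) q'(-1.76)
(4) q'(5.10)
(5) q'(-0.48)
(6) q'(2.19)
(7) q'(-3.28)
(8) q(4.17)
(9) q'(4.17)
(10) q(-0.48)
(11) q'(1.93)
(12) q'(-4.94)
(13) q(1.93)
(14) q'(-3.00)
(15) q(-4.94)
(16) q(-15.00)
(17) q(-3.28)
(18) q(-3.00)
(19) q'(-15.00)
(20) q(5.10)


(1) = 1.60
(2) = 0.67
(3) = -4.19
(4) = 9.53
(5) = -1.63
(6) = 3.71
(7) = -7.23
(8) = 11.94
(9) = 7.67
(10) = -2.12
(11) = 3.19
(12) = -10.55
(13) = -0.23
(14) = -6.67
(15) = 25.03
(16) = 232.33
(17) = 10.28
(18) = 8.33
(19) = -30.67
(20) = 19.94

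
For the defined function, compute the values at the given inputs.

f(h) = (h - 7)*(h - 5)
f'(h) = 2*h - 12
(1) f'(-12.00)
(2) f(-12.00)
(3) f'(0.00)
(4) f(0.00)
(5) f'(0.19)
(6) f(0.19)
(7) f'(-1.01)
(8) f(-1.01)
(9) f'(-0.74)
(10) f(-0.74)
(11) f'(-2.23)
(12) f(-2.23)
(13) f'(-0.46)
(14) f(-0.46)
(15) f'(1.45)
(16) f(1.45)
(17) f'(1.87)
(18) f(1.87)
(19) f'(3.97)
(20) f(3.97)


(1) = -36.00
(2) = 323.00
(3) = -12.00
(4) = 35.00
(5) = -11.62
(6) = 32.76
(7) = -14.02
(8) = 48.14
(9) = -13.48
(10) = 44.43
(11) = -16.46
(12) = 66.73
(13) = -12.92
(14) = 40.73
(15) = -9.10
(16) = 19.70
(17) = -8.26
(18) = 16.06
(19) = -4.06
(20) = 3.12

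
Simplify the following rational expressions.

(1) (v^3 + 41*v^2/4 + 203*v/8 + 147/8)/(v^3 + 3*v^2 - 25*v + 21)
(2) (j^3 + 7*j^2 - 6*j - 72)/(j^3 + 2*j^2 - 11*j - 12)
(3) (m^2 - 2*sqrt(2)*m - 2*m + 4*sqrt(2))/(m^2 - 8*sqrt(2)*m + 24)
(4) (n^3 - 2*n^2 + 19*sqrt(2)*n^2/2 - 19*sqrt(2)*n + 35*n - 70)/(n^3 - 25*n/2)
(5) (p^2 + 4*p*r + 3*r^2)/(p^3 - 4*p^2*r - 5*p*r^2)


(1) = (8*v^2 + 26*v + 21)/(8*v^2 - 32*v + 24)
(2) = (j + 6)/(j + 1)
(3) = (m - 2)/(m - 6*sqrt(2))
(4) = (4*n^2 + n*(-8 + 28*sqrt(2)) - 56*sqrt(2))/(4*n^2 - 10*sqrt(2)*n)
(5) = (p + 3*r)/(p^2 - 5*p*r)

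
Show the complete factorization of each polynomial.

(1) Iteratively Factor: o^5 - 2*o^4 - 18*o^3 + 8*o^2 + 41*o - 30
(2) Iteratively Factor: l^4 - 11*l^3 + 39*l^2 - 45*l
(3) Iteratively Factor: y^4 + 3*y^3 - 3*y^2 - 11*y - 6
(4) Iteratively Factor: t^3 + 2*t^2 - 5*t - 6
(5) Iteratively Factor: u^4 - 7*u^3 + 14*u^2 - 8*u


(1) = (o + 3)*(o^4 - 5*o^3 - 3*o^2 + 17*o - 10) = (o - 1)*(o + 3)*(o^3 - 4*o^2 - 7*o + 10) = (o - 5)*(o - 1)*(o + 3)*(o^2 + o - 2) = (o - 5)*(o - 1)*(o + 2)*(o + 3)*(o - 1)
(2) = (l - 5)*(l^3 - 6*l^2 + 9*l) = (l - 5)*(l - 3)*(l^2 - 3*l) = (l - 5)*(l - 3)^2*(l)
(3) = (y + 3)*(y^3 - 3*y - 2) = (y + 1)*(y + 3)*(y^2 - y - 2) = (y - 2)*(y + 1)*(y + 3)*(y + 1)
(4) = (t + 1)*(t^2 + t - 6) = (t - 2)*(t + 1)*(t + 3)
(5) = (u - 2)*(u^3 - 5*u^2 + 4*u) = (u - 2)*(u - 1)*(u^2 - 4*u) = (u - 4)*(u - 2)*(u - 1)*(u)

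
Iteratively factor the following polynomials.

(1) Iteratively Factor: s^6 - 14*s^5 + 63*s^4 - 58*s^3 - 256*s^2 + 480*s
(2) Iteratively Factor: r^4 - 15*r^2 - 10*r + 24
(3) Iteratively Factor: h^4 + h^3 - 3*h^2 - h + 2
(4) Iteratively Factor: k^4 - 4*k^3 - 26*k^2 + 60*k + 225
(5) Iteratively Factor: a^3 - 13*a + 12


(1) = (s - 3)*(s^5 - 11*s^4 + 30*s^3 + 32*s^2 - 160*s) = s*(s - 3)*(s^4 - 11*s^3 + 30*s^2 + 32*s - 160) = s*(s - 4)*(s - 3)*(s^3 - 7*s^2 + 2*s + 40) = s*(s - 4)*(s - 3)*(s + 2)*(s^2 - 9*s + 20) = s*(s - 5)*(s - 4)*(s - 3)*(s + 2)*(s - 4)
(2) = (r - 1)*(r^3 + r^2 - 14*r - 24) = (r - 4)*(r - 1)*(r^2 + 5*r + 6) = (r - 4)*(r - 1)*(r + 2)*(r + 3)
(3) = (h + 2)*(h^3 - h^2 - h + 1) = (h + 1)*(h + 2)*(h^2 - 2*h + 1) = (h - 1)*(h + 1)*(h + 2)*(h - 1)
(4) = (k + 3)*(k^3 - 7*k^2 - 5*k + 75) = (k - 5)*(k + 3)*(k^2 - 2*k - 15) = (k - 5)^2*(k + 3)*(k + 3)
(5) = (a - 1)*(a^2 + a - 12) = (a - 3)*(a - 1)*(a + 4)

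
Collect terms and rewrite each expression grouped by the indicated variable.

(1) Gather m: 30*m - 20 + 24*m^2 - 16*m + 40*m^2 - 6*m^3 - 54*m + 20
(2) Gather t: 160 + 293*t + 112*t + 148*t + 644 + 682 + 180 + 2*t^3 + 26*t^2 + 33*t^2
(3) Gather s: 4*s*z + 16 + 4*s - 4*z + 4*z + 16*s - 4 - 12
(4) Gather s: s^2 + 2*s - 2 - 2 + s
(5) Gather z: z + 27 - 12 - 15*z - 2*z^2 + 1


(1) = -6*m^3 + 64*m^2 - 40*m
(2) = 2*t^3 + 59*t^2 + 553*t + 1666
(3) = s*(4*z + 20)
(4) = s^2 + 3*s - 4
(5) = -2*z^2 - 14*z + 16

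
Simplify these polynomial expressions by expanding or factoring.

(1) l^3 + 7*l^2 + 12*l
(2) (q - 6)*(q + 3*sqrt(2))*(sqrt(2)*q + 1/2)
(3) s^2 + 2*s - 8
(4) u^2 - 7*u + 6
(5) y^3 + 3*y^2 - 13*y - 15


(1) = l*(l + 3)*(l + 4)
(2) = sqrt(2)*q^3 - 6*sqrt(2)*q^2 + 13*q^2/2 - 39*q + 3*sqrt(2)*q/2 - 9*sqrt(2)
(3) = (s - 2)*(s + 4)
(4) = (u - 6)*(u - 1)
(5) = (y - 3)*(y + 1)*(y + 5)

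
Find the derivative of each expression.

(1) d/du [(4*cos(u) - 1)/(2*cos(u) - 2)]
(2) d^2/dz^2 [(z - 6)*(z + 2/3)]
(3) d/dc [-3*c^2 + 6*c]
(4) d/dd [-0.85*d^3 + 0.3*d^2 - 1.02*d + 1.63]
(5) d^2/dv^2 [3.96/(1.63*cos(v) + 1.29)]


(1) = 3*sin(u)/(2*(cos(u) - 1)^2)
(2) = 2
(3) = 6 - 6*c
(4) = -2.55*d^2 + 0.6*d - 1.02
(5) = (10.521324*sin(v)^2 + 8.326692*cos(v) + 10.521324)/(1.63*cos(v) + 1.29)^3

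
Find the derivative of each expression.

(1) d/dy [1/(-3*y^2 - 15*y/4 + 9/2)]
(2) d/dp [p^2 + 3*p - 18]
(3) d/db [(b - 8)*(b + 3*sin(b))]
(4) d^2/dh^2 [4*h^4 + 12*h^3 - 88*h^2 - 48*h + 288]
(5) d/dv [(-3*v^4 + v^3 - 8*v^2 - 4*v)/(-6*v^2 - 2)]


(1) = 4*(8*y + 5)/(3*(4*y^2 + 5*y - 6)^2)
(2) = 2*p + 3
(3) = b + (b - 8)*(3*cos(b) + 1) + 3*sin(b)
(4) = 48*h^2 + 72*h - 176
(5) = (18*v^5 - 3*v^4 + 12*v^3 - 15*v^2 + 16*v + 4)/(2*(9*v^4 + 6*v^2 + 1))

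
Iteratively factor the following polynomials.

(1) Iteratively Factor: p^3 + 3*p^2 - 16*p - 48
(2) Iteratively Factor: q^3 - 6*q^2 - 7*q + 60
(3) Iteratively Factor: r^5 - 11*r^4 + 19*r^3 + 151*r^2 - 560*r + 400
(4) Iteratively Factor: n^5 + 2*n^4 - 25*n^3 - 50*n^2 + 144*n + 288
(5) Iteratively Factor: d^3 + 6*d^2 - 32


(1) = (p + 3)*(p^2 - 16) = (p - 4)*(p + 3)*(p + 4)
(2) = (q + 3)*(q^2 - 9*q + 20) = (q - 4)*(q + 3)*(q - 5)
(3) = (r - 5)*(r^4 - 6*r^3 - 11*r^2 + 96*r - 80) = (r - 5)^2*(r^3 - r^2 - 16*r + 16) = (r - 5)^2*(r - 4)*(r^2 + 3*r - 4) = (r - 5)^2*(r - 4)*(r - 1)*(r + 4)
(4) = (n + 4)*(n^4 - 2*n^3 - 17*n^2 + 18*n + 72) = (n - 3)*(n + 4)*(n^3 + n^2 - 14*n - 24) = (n - 3)*(n + 3)*(n + 4)*(n^2 - 2*n - 8) = (n - 4)*(n - 3)*(n + 3)*(n + 4)*(n + 2)
(5) = (d + 4)*(d^2 + 2*d - 8) = (d - 2)*(d + 4)*(d + 4)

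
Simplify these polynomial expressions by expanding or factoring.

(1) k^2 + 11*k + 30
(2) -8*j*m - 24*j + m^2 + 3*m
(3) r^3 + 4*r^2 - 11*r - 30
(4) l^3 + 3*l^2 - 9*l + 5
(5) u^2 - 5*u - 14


(1) = (k + 5)*(k + 6)
(2) = (-8*j + m)*(m + 3)
(3) = (r - 3)*(r + 2)*(r + 5)
(4) = (l - 1)^2*(l + 5)
(5) = (u - 7)*(u + 2)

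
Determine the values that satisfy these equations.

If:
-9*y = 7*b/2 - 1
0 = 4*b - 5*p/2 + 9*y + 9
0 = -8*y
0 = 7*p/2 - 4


Then:
No Solution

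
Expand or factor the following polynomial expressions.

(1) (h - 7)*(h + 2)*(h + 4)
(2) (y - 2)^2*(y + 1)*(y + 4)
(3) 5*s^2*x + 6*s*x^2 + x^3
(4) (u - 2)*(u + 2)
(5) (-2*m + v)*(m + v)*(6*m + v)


(1) = h^3 - h^2 - 34*h - 56
(2) = y^4 + y^3 - 12*y^2 + 4*y + 16
(3) = x*(s + x)*(5*s + x)
(4) = u^2 - 4
(5) = -12*m^3 - 8*m^2*v + 5*m*v^2 + v^3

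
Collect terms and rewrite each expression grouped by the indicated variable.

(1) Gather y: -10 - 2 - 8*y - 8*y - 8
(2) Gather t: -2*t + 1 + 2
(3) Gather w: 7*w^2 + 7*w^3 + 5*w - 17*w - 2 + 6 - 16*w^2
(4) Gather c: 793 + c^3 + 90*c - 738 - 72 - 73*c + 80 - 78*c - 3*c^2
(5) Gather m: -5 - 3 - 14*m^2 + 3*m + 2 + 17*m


(1) = -16*y - 20
(2) = 3 - 2*t
(3) = 7*w^3 - 9*w^2 - 12*w + 4
(4) = c^3 - 3*c^2 - 61*c + 63
(5) = -14*m^2 + 20*m - 6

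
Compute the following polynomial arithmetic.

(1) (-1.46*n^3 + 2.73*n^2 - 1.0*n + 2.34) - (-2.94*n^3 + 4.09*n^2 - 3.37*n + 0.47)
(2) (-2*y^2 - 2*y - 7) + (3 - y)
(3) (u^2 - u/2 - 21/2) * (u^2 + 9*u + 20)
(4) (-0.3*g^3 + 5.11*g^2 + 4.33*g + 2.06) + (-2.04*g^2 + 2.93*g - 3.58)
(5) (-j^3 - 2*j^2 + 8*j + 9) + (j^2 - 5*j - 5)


(1) = 1.48*n^3 - 1.36*n^2 + 2.37*n + 1.87
(2) = -2*y^2 - 3*y - 4
(3) = u^4 + 17*u^3/2 + 5*u^2 - 209*u/2 - 210
(4) = -0.3*g^3 + 3.07*g^2 + 7.26*g - 1.52
(5) = -j^3 - j^2 + 3*j + 4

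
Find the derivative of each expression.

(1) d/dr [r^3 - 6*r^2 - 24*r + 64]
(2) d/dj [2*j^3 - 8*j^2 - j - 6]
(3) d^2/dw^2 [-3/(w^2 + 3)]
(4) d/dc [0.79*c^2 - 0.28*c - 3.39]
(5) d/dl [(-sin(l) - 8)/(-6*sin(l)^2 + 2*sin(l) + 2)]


(1) = 3*r^2 - 12*r - 24
(2) = 6*j^2 - 16*j - 1
(3) = 18*(1 - w^2)/(w^2 + 3)^3
(4) = 1.58*c - 0.28
(5) = (-3*sin(l)^2 - 48*sin(l) + 7)*cos(l)/(2*(-3*sin(l)^2 + sin(l) + 1)^2)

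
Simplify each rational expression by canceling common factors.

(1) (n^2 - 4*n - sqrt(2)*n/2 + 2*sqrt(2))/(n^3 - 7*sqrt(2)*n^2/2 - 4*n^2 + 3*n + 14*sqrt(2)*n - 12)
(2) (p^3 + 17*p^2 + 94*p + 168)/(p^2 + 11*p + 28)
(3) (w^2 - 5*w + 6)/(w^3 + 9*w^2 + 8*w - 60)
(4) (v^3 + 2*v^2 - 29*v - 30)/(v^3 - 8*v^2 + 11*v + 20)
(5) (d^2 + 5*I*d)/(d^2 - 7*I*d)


(1) = 4/(4*n - 12*sqrt(2))
(2) = p + 6
(3) = (w - 3)/(w^2 + 11*w + 30)
(4) = (v + 6)/(v - 4)
(5) = (d + 5*I)/(d - 7*I)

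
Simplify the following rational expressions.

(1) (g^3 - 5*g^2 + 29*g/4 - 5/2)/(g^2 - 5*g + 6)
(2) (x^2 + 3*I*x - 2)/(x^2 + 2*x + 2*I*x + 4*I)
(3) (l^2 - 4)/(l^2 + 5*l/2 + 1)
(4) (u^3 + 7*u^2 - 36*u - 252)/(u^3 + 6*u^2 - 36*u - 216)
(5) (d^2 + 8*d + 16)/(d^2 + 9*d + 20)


(1) = (4*g^2 - 12*g + 5)/(4*g - 12)
(2) = (x + I)/(x + 2)
(3) = (2*l - 4)/(2*l + 1)
(4) = (u + 7)/(u + 6)
(5) = (d + 4)/(d + 5)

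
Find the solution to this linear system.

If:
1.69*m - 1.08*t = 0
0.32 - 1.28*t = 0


Then:
m = 0.16
t = 0.25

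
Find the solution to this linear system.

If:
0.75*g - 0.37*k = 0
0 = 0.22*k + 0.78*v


Then:
g = -1.74909090909091*v
k = -3.54545454545455*v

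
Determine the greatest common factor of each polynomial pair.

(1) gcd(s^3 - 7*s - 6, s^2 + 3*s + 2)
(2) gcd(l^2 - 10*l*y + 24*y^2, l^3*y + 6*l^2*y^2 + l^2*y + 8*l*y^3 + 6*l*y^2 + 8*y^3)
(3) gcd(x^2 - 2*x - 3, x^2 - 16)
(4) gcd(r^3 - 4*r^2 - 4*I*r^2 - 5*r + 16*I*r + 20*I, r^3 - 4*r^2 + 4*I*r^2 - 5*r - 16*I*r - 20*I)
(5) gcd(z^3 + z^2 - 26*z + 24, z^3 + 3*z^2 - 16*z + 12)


(1) = s^2 + 3*s + 2
(2) = 1
(3) = 1
(4) = r^2 - 4*r - 5
(5) = gcd((z - 4)*(z - 1)*(z + 6), (z - 2)*(z - 1)*(z + 6)) = z^2 + 5*z - 6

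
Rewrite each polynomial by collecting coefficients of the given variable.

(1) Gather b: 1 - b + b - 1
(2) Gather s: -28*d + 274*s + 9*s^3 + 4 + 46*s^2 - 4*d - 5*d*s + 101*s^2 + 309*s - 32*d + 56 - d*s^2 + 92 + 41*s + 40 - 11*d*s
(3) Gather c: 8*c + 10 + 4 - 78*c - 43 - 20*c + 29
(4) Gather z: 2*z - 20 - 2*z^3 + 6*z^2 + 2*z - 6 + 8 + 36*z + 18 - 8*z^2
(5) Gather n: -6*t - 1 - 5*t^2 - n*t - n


(1) = 0
(2) = -64*d + 9*s^3 + s^2*(147 - d) + s*(624 - 16*d) + 192
(3) = -90*c
(4) = -2*z^3 - 2*z^2 + 40*z
(5) = n*(-t - 1) - 5*t^2 - 6*t - 1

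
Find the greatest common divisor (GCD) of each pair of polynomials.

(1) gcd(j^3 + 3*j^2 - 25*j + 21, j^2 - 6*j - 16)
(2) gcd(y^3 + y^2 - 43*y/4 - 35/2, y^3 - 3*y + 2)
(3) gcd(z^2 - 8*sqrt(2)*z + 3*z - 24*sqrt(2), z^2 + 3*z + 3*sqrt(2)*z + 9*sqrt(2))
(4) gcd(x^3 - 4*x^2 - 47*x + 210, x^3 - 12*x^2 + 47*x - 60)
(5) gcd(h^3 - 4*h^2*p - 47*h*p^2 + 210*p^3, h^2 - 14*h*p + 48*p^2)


(1) = 1
(2) = gcd((y - 7/2)*(y + 2)*(y + 5/2), (y - 1)^2*(y + 2)) = y + 2
(3) = gcd((z + 3)*(z - 8*sqrt(2)), (z + 3)*(z + 3*sqrt(2))) = z + 3
(4) = x - 5
(5) = gcd((h - 6*p)*(h - 5*p)*(h + 7*p), (h - 8*p)*(h - 6*p)) = -h + 6*p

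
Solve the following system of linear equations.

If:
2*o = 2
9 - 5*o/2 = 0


Then:
No Solution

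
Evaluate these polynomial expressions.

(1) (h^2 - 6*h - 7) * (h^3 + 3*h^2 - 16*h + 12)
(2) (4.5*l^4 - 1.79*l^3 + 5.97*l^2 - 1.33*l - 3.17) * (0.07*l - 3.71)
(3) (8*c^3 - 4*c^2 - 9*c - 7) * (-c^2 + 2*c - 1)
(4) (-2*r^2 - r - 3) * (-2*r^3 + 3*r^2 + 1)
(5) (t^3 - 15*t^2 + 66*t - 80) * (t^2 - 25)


(1) = h^5 - 3*h^4 - 41*h^3 + 87*h^2 + 40*h - 84
(2) = 0.315*l^5 - 16.8203*l^4 + 7.0588*l^3 - 22.2418*l^2 + 4.7124*l + 11.7607
(3) = -8*c^5 + 20*c^4 - 7*c^3 - 7*c^2 - 5*c + 7
(4) = 4*r^5 - 4*r^4 + 3*r^3 - 11*r^2 - r - 3
(5) = t^5 - 15*t^4 + 41*t^3 + 295*t^2 - 1650*t + 2000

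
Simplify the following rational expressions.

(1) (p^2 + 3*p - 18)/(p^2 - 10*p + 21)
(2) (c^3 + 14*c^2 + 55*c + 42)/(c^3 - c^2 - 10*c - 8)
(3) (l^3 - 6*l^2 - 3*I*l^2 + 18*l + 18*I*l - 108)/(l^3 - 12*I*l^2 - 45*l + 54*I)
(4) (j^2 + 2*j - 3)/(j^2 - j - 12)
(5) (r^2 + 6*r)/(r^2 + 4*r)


(1) = (p + 6)/(p - 7)
(2) = (c^2 + 13*c + 42)/(c^2 - 2*c - 8)
(3) = (l^2 + l*(-6 + 3*I) - 18*I)/(l^2 - 6*I*l - 9)
(4) = (j - 1)/(j - 4)
(5) = (r + 6)/(r + 4)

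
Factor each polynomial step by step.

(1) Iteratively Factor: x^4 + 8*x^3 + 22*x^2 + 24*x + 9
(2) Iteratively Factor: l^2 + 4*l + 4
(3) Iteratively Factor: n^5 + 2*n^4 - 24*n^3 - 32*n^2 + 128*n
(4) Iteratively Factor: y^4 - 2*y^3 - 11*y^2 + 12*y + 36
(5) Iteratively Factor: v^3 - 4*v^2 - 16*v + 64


(1) = (x + 1)*(x^3 + 7*x^2 + 15*x + 9) = (x + 1)*(x + 3)*(x^2 + 4*x + 3) = (x + 1)^2*(x + 3)*(x + 3)
(2) = (l + 2)*(l + 2)
(3) = (n + 4)*(n^4 - 2*n^3 - 16*n^2 + 32*n) = (n + 4)^2*(n^3 - 6*n^2 + 8*n) = (n - 4)*(n + 4)^2*(n^2 - 2*n) = (n - 4)*(n - 2)*(n + 4)^2*(n)
(4) = (y - 3)*(y^3 + y^2 - 8*y - 12) = (y - 3)^2*(y^2 + 4*y + 4) = (y - 3)^2*(y + 2)*(y + 2)
(5) = (v - 4)*(v^2 - 16) = (v - 4)*(v + 4)*(v - 4)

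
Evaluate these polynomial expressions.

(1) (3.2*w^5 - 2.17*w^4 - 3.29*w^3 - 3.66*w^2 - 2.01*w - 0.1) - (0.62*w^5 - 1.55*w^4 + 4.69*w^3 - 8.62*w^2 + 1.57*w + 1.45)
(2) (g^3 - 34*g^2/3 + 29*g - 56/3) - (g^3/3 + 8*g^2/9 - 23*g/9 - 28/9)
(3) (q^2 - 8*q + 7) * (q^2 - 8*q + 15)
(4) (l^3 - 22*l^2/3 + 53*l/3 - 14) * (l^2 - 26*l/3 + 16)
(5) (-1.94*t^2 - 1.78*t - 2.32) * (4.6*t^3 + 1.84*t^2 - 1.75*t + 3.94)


(1) = 2.58*w^5 - 0.62*w^4 - 7.98*w^3 + 4.96*w^2 - 3.58*w - 1.55
(2) = 2*g^3/3 - 110*g^2/9 + 284*g/9 - 140/9
(3) = q^4 - 16*q^3 + 86*q^2 - 176*q + 105
(4) = l^5 - 16*l^4 + 875*l^3/9 - 2560*l^2/9 + 404*l - 224
(5) = -8.924*t^5 - 11.7576*t^4 - 10.5522*t^3 - 8.7974*t^2 - 2.9532*t - 9.1408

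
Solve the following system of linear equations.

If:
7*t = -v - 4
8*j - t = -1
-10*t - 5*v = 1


Then:
j = -11/50
t = -19/25
v = 33/25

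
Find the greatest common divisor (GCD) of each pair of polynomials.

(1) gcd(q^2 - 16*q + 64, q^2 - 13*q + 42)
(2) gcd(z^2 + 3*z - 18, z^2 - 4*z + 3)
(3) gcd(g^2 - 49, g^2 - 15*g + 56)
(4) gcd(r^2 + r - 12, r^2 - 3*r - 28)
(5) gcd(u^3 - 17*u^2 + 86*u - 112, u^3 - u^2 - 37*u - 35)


(1) = gcd((q - 8)^2, (q - 7)*(q - 6)) = 1
(2) = gcd((z - 3)*(z + 6), (z - 3)*(z - 1)) = z - 3
(3) = gcd((g - 7)*(g + 7), (g - 8)*(g - 7)) = g - 7
(4) = r + 4
(5) = u - 7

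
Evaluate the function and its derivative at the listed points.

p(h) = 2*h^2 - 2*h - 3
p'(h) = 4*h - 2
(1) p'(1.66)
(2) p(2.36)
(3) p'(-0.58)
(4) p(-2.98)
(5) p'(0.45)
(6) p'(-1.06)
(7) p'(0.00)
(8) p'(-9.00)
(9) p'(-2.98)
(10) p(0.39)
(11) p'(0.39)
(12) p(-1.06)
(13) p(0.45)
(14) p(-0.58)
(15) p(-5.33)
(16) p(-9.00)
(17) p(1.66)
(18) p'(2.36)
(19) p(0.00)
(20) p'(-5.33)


(1) = 4.64
(2) = 3.42
(3) = -4.32
(4) = 20.72
(5) = -0.20
(6) = -6.24
(7) = -2.00
(8) = -38.00
(9) = -13.92
(10) = -3.48
(11) = -0.44
(12) = 1.37
(13) = -3.50
(14) = -1.17
(15) = 64.48
(16) = 177.00
(17) = -0.81
(18) = 7.44
(19) = -3.00
(20) = -23.32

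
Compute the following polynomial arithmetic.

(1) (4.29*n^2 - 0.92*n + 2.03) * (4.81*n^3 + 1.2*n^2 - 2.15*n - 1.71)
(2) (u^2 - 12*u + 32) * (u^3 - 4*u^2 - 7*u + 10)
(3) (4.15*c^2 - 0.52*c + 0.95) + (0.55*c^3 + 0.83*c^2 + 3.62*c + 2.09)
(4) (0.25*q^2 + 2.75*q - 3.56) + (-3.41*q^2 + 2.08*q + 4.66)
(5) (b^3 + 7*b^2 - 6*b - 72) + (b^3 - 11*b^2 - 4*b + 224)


(1) = 20.6349*n^5 + 0.7228*n^4 - 0.5632*n^3 - 2.9219*n^2 - 2.7913*n - 3.4713
(2) = u^5 - 16*u^4 + 73*u^3 - 34*u^2 - 344*u + 320
(3) = 0.55*c^3 + 4.98*c^2 + 3.1*c + 3.04
(4) = -3.16*q^2 + 4.83*q + 1.1
(5) = 2*b^3 - 4*b^2 - 10*b + 152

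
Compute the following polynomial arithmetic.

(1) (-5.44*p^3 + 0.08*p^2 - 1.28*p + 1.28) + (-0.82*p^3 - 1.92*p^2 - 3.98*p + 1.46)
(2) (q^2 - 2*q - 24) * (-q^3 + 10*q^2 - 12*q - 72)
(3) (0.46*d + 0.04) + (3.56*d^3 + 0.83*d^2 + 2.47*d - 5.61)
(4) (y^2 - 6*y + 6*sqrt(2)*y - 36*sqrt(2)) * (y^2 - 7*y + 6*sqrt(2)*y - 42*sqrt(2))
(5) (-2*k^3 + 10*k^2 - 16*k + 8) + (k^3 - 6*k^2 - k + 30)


(1) = -6.26*p^3 - 1.84*p^2 - 5.26*p + 2.74
(2) = -q^5 + 12*q^4 - 8*q^3 - 288*q^2 + 432*q + 1728
(3) = 3.56*d^3 + 0.83*d^2 + 2.93*d - 5.57
(4) = y^4 - 13*y^3 + 12*sqrt(2)*y^3 - 156*sqrt(2)*y^2 + 114*y^2 - 936*y + 504*sqrt(2)*y + 3024
(5) = -k^3 + 4*k^2 - 17*k + 38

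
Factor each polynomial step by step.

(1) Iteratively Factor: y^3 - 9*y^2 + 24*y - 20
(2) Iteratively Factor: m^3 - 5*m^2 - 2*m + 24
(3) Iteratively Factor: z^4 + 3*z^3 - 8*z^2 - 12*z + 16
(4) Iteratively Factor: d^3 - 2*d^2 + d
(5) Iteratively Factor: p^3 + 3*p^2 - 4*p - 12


(1) = (y - 5)*(y^2 - 4*y + 4) = (y - 5)*(y - 2)*(y - 2)
(2) = (m + 2)*(m^2 - 7*m + 12) = (m - 4)*(m + 2)*(m - 3)
(3) = (z + 2)*(z^3 + z^2 - 10*z + 8) = (z - 1)*(z + 2)*(z^2 + 2*z - 8) = (z - 1)*(z + 2)*(z + 4)*(z - 2)
(4) = (d - 1)*(d^2 - d) = d*(d - 1)*(d - 1)
(5) = (p + 2)*(p^2 + p - 6) = (p - 2)*(p + 2)*(p + 3)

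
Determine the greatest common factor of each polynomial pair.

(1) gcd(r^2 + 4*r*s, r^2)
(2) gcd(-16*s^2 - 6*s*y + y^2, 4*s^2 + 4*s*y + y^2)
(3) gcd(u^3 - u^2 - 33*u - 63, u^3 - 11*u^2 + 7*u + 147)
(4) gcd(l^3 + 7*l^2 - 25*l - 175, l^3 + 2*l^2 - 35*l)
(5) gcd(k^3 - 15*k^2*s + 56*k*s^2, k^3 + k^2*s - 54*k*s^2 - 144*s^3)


(1) = gcd(r*(r + 4*s), r^2) = r
(2) = 2*s + y
(3) = gcd((u - 7)*(u + 3)^2, (u - 7)^2*(u + 3)) = u^2 - 4*u - 21
(4) = l^2 + 2*l - 35
(5) = -k + 8*s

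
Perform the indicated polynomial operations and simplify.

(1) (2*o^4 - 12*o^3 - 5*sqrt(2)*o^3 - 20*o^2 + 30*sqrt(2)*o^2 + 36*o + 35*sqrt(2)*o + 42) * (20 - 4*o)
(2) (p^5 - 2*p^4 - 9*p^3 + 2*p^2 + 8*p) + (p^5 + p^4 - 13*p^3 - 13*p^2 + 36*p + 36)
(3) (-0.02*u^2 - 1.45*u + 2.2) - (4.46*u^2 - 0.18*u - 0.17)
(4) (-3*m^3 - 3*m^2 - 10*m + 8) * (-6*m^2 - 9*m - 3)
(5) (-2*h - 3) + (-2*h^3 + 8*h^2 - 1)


(1) = -8*o^5 + 20*sqrt(2)*o^4 + 88*o^4 - 220*sqrt(2)*o^3 - 160*o^3 - 544*o^2 + 460*sqrt(2)*o^2 + 552*o + 700*sqrt(2)*o + 840
(2) = 2*p^5 - p^4 - 22*p^3 - 11*p^2 + 44*p + 36
(3) = -4.48*u^2 - 1.27*u + 2.37
(4) = 18*m^5 + 45*m^4 + 96*m^3 + 51*m^2 - 42*m - 24
(5) = -2*h^3 + 8*h^2 - 2*h - 4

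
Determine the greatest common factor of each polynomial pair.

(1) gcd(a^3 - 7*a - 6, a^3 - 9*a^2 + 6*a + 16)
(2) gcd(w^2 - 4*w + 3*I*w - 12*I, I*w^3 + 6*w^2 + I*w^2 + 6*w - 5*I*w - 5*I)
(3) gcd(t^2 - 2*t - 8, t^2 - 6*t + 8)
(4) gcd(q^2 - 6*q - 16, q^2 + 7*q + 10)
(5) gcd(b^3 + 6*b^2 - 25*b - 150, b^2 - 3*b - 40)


(1) = a + 1
(2) = 1
(3) = gcd((t - 4)*(t + 2), (t - 4)*(t - 2)) = t - 4
(4) = gcd((q - 8)*(q + 2), (q + 2)*(q + 5)) = q + 2
(5) = gcd((b - 5)*(b + 5)*(b + 6), (b - 8)*(b + 5)) = b + 5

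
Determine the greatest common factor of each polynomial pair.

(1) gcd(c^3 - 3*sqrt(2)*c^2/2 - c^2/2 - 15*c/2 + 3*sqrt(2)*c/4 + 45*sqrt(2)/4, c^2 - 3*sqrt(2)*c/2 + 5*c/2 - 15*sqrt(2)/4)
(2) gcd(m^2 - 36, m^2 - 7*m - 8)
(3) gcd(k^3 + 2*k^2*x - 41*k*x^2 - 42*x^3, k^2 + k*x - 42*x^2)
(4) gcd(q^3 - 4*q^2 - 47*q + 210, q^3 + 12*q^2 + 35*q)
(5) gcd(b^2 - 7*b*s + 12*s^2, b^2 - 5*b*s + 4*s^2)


(1) = gcd((c - 3)*(c + 5/2)*(c - 3*sqrt(2)/2), (c + 5/2)*(c - 3*sqrt(2)/2)) = c^2 + c*(5/2 - 3*sqrt(2)/2) - 15*sqrt(2)/4
(2) = gcd((m - 6)*(m + 6), (m - 8)*(m + 1)) = 1
(3) = -k^2 - k*x + 42*x^2
(4) = q + 7
(5) = gcd((b - 4*s)*(b - 3*s), (b - 4*s)*(b - s)) = -b + 4*s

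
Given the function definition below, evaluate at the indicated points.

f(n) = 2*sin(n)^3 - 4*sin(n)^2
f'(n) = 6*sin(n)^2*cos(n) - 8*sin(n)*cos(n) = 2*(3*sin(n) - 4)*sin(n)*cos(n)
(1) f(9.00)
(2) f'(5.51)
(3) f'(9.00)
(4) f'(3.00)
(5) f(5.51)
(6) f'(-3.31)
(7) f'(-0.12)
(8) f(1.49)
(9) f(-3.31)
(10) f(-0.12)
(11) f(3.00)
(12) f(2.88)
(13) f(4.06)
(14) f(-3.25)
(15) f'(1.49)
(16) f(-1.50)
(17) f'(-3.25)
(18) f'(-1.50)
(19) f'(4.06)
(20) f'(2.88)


(1) = -0.54
(2) = 6.09
(3) = 2.08
(4) = 1.00
(5) = -2.63
(6) = 1.16
(7) = 1.04
(8) = -1.99
(9) = -0.10
(10) = -0.06
(11) = -0.07
(12) = -0.23
(13) = -3.53
(14) = -0.04
(15) = -0.16
(16) = -5.96
(17) = 0.79
(18) = 0.99
(19) = -6.16
(20) = 1.61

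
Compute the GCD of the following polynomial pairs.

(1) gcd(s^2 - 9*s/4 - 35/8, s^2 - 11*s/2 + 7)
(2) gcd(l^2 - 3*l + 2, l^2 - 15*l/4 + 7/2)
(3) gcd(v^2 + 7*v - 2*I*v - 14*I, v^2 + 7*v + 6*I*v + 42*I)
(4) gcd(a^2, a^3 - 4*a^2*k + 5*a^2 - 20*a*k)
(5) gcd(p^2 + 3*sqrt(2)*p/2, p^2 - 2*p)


(1) = gcd((s - 7/2)*(s + 5/4), (s - 7/2)*(s - 2)) = s - 7/2
(2) = gcd((l - 2)*(l - 1), (l - 2)*(l - 7/4)) = l - 2
(3) = gcd((v + 7)*(v - 2*I), (v + 7)*(v + 6*I)) = v + 7
(4) = gcd(a^2, a*(a + 5)*(a - 4*k)) = a
(5) = p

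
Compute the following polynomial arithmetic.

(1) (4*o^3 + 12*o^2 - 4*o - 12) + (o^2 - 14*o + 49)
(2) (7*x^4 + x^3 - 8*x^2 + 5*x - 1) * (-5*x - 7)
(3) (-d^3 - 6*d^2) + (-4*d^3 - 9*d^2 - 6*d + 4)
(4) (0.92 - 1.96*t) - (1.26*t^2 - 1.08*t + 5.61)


(1) = 4*o^3 + 13*o^2 - 18*o + 37
(2) = -35*x^5 - 54*x^4 + 33*x^3 + 31*x^2 - 30*x + 7
(3) = -5*d^3 - 15*d^2 - 6*d + 4
(4) = -1.26*t^2 - 0.88*t - 4.69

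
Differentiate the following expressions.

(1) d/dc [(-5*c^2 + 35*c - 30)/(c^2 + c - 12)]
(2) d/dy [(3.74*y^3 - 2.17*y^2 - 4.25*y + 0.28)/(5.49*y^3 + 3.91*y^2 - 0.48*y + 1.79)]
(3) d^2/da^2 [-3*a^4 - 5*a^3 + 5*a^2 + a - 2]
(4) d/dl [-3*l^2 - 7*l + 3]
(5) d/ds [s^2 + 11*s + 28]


(1) = 10*(-4*c^2 + 18*c - 39)/(c^4 + 2*c^3 - 23*c^2 - 24*c + 144)
(2) = (26.5367*y^4 + 43.0746*y^3 + 33.1313*y^2 - 9.9582*y - 7.4731)/(30.1401*y^6 + 42.9318*y^5 + 10.0177*y^4 + 15.9006*y^3 + 14.2282*y^2 - 1.7184*y + 3.2041)
(3) = -36*a^2 - 30*a + 10
(4) = -6*l - 7
(5) = 2*s + 11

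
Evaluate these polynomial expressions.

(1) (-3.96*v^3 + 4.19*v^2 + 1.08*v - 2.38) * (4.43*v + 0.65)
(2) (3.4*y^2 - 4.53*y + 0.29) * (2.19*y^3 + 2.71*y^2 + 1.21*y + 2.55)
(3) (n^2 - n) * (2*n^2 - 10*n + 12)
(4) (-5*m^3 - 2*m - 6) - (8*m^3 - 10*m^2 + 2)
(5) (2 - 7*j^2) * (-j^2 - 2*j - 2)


(1) = -17.5428*v^4 + 15.9877*v^3 + 7.5079*v^2 - 9.8414*v - 1.547
(2) = 7.446*y^5 - 0.7067*y^4 - 7.5272*y^3 + 3.9746*y^2 - 11.2006*y + 0.7395
(3) = 2*n^4 - 12*n^3 + 22*n^2 - 12*n
(4) = -13*m^3 + 10*m^2 - 2*m - 8
(5) = 7*j^4 + 14*j^3 + 12*j^2 - 4*j - 4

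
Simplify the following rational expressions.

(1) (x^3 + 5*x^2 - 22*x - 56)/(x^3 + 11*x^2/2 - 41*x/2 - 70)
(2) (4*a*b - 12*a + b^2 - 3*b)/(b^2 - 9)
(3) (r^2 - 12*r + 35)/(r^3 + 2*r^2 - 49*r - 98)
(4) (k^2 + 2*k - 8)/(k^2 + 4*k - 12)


(1) = (2*x + 4)/(2*x + 5)
(2) = (4*a + b)/(b + 3)
(3) = (r - 5)/(r^2 + 9*r + 14)
(4) = (k + 4)/(k + 6)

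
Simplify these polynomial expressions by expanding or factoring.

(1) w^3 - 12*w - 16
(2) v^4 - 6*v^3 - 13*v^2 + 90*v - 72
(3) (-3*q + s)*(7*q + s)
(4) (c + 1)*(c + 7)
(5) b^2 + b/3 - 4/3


(1) = (w - 4)*(w + 2)^2
(2) = (v - 6)*(v - 3)*(v - 1)*(v + 4)
(3) = -21*q^2 + 4*q*s + s^2
(4) = c^2 + 8*c + 7
(5) = (b - 1)*(b + 4/3)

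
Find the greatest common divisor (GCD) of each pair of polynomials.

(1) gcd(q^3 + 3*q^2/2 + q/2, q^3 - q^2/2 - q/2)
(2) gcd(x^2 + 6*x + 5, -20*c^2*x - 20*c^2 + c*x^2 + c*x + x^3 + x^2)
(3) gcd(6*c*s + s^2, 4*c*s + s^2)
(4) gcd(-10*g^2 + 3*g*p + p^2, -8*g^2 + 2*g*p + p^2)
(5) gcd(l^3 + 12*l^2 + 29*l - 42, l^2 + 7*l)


(1) = gcd(q*(q + 1/2)*(q + 1), q*(q - 1)*(q + 1/2)) = q^2 + q/2
(2) = gcd((x + 1)*(x + 5), (-4*c + x)*(5*c + x)*(x + 1)) = x + 1
(3) = s
(4) = gcd((-2*g + p)*(5*g + p), (-2*g + p)*(4*g + p)) = -2*g + p
(5) = gcd((l - 1)*(l + 6)*(l + 7), l*(l + 7)) = l + 7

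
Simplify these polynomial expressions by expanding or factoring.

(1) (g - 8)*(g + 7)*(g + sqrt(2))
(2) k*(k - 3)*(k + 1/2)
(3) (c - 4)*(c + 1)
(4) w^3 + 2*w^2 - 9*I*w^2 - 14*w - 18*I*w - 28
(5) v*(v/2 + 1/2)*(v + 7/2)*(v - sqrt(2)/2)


(1) = g^3 - g^2 + sqrt(2)*g^2 - 56*g - sqrt(2)*g - 56*sqrt(2)
(2) = k^3 - 5*k^2/2 - 3*k/2
(3) = c^2 - 3*c - 4
(4) = (w + 2)*(w - 7*I)*(w - 2*I)
(5) = v^4/2 - sqrt(2)*v^3/4 + 9*v^3/4 - 9*sqrt(2)*v^2/8 + 7*v^2/4 - 7*sqrt(2)*v/8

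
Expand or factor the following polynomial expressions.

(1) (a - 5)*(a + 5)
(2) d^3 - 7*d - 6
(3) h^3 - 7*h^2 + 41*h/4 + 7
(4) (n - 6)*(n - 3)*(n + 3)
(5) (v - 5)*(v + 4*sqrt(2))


(1) = a^2 - 25
(2) = (d - 3)*(d + 1)*(d + 2)
(3) = (h - 4)*(h - 7/2)*(h + 1/2)
(4) = n^3 - 6*n^2 - 9*n + 54
(5) = v^2 - 5*v + 4*sqrt(2)*v - 20*sqrt(2)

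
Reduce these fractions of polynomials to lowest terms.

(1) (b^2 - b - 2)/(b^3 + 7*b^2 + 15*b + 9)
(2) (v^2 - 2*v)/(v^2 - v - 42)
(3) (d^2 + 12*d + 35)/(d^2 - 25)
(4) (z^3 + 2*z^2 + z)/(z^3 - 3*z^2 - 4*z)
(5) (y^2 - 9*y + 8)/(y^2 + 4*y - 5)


(1) = (b - 2)/(b^2 + 6*b + 9)
(2) = (v^2 - 2*v)/(v^2 - v - 42)
(3) = (d + 7)/(d - 5)
(4) = (z + 1)/(z - 4)
(5) = (y - 8)/(y + 5)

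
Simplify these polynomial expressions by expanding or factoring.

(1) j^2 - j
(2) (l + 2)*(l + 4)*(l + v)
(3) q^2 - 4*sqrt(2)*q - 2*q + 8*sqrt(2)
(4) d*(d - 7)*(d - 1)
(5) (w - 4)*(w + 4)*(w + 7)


(1) = j*(j - 1)
(2) = l^3 + l^2*v + 6*l^2 + 6*l*v + 8*l + 8*v
(3) = (q - 2)*(q - 4*sqrt(2))
(4) = d^3 - 8*d^2 + 7*d
(5) = w^3 + 7*w^2 - 16*w - 112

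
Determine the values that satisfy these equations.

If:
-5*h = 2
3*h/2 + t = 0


Then:
h = -2/5
t = 3/5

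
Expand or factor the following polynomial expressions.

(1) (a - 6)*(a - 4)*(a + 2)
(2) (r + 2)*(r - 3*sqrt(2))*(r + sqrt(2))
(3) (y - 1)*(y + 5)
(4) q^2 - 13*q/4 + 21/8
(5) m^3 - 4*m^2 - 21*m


(1) = a^3 - 8*a^2 + 4*a + 48
(2) = r^3 - 2*sqrt(2)*r^2 + 2*r^2 - 6*r - 4*sqrt(2)*r - 12
(3) = y^2 + 4*y - 5
(4) = (q - 7/4)*(q - 3/2)
(5) = m*(m - 7)*(m + 3)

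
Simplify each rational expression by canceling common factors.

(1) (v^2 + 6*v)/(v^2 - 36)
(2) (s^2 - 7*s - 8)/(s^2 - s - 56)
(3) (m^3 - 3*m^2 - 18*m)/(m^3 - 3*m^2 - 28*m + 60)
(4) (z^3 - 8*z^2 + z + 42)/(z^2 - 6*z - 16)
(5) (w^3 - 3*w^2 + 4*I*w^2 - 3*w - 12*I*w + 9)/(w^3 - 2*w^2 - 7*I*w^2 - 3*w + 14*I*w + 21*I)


(1) = v/(v - 6)
(2) = (s + 1)/(s + 7)
(3) = (m^2 + 3*m)/(m^2 + 3*m - 10)
(4) = (z^2 - 10*z + 21)/(z - 8)
(5) = (w^2 + 4*I*w - 3)/(w^2 + w*(1 - 7*I) - 7*I)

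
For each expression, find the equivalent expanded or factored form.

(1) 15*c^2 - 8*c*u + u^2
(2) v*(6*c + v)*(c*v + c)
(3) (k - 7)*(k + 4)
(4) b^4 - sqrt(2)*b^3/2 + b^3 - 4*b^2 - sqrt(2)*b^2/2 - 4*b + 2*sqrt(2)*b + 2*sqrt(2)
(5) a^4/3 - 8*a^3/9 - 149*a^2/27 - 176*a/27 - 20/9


(1) = (-5*c + u)*(-3*c + u)
(2) = 6*c^2*v^2 + 6*c^2*v + c*v^3 + c*v^2
(3) = k^2 - 3*k - 28
(4) = (b - 2)*(b + 1)*(b + 2)*(b - sqrt(2)/2)
(5) = (a/3 + 1/3)*(a - 6)*(a + 2/3)*(a + 5/3)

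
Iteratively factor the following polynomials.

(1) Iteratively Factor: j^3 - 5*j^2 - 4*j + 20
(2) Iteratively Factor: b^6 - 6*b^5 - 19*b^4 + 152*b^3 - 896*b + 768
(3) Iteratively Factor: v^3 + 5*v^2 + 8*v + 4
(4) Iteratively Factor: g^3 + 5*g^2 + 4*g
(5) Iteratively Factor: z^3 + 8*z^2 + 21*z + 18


(1) = (j - 2)*(j^2 - 3*j - 10) = (j - 5)*(j - 2)*(j + 2)
(2) = (b - 4)*(b^5 - 2*b^4 - 27*b^3 + 44*b^2 + 176*b - 192) = (b - 4)*(b + 3)*(b^4 - 5*b^3 - 12*b^2 + 80*b - 64) = (b - 4)^2*(b + 3)*(b^3 - b^2 - 16*b + 16) = (b - 4)^2*(b + 3)*(b + 4)*(b^2 - 5*b + 4) = (b - 4)^3*(b + 3)*(b + 4)*(b - 1)
(3) = (v + 1)*(v^2 + 4*v + 4) = (v + 1)*(v + 2)*(v + 2)
(4) = (g + 1)*(g^2 + 4*g) = g*(g + 1)*(g + 4)
(5) = (z + 2)*(z^2 + 6*z + 9) = (z + 2)*(z + 3)*(z + 3)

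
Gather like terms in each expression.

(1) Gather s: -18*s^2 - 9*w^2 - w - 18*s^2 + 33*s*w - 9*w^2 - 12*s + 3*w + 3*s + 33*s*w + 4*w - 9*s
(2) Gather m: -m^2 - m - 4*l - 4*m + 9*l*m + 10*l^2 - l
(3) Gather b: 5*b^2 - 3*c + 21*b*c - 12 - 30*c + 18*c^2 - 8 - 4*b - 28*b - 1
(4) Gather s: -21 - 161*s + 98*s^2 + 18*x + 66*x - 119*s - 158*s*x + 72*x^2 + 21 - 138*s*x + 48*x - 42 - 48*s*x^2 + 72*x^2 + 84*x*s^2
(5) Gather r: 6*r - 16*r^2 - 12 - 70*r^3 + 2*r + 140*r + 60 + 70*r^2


(1) = -36*s^2 + s*(66*w - 18) - 18*w^2 + 6*w
(2) = 10*l^2 - 5*l - m^2 + m*(9*l - 5)
(3) = 5*b^2 + b*(21*c - 32) + 18*c^2 - 33*c - 21
(4) = s^2*(84*x + 98) + s*(-48*x^2 - 296*x - 280) + 144*x^2 + 132*x - 42
(5) = -70*r^3 + 54*r^2 + 148*r + 48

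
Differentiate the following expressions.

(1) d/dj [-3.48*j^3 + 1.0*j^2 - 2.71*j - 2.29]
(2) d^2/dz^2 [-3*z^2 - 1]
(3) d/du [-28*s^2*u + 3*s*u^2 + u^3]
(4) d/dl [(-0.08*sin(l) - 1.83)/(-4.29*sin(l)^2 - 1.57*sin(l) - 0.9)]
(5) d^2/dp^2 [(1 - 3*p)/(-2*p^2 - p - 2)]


(1) = -10.44*j^2 + 2.0*j - 2.71
(2) = -6
(3) = -28*s^2 + 6*s*u + 3*u^2
(4) = (-15.7014*sin(l) + 0.1716*cos(2*l) - 2.9727)*cos(l)/(4.29*sin(l)^2 + 1.57*sin(l) + 0.9)^2
(5) = 2*((3*p - 1)*(4*p + 1)^2 - (18*p + 1)*(2*p^2 + p + 2))/(2*p^2 + p + 2)^3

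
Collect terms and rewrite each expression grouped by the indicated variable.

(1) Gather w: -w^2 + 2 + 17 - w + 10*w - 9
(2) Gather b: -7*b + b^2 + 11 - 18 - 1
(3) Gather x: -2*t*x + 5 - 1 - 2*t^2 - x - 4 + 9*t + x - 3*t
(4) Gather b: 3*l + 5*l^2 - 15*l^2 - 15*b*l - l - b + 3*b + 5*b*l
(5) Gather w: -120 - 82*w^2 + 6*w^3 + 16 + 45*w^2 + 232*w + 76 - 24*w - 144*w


(1) = -w^2 + 9*w + 10
(2) = b^2 - 7*b - 8
(3) = -2*t^2 - 2*t*x + 6*t
(4) = b*(2 - 10*l) - 10*l^2 + 2*l
(5) = 6*w^3 - 37*w^2 + 64*w - 28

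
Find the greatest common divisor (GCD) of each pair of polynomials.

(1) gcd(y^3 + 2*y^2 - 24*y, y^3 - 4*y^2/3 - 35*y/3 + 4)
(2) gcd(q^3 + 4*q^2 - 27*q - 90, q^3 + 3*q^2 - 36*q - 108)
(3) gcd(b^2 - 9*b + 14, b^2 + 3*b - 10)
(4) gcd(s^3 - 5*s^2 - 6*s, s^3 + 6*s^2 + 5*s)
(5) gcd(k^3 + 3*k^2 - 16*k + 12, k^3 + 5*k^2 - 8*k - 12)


(1) = gcd(y*(y - 4)*(y + 6), (y - 4)*(y - 1/3)*(y + 3)) = y - 4
(2) = q^2 + 9*q + 18
(3) = b - 2
(4) = s^2 + s
(5) = gcd((k - 2)*(k - 1)*(k + 6), (k - 2)*(k + 1)*(k + 6)) = k^2 + 4*k - 12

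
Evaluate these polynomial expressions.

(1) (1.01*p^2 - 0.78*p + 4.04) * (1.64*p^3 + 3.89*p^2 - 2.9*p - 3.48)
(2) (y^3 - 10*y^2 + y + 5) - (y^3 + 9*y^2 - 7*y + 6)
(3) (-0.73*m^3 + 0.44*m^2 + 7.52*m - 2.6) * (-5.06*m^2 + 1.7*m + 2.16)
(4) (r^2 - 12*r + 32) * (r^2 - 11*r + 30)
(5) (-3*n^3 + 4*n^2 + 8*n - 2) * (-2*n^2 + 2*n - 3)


(1) = 1.6564*p^5 + 2.6497*p^4 + 0.6624*p^3 + 14.4628*p^2 - 9.0016*p - 14.0592
(2) = -19*y^2 + 8*y - 1
(3) = 3.6938*m^5 - 3.4674*m^4 - 38.88*m^3 + 26.8904*m^2 + 11.8232*m - 5.616
(4) = r^4 - 23*r^3 + 194*r^2 - 712*r + 960
(5) = 6*n^5 - 14*n^4 + n^3 + 8*n^2 - 28*n + 6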